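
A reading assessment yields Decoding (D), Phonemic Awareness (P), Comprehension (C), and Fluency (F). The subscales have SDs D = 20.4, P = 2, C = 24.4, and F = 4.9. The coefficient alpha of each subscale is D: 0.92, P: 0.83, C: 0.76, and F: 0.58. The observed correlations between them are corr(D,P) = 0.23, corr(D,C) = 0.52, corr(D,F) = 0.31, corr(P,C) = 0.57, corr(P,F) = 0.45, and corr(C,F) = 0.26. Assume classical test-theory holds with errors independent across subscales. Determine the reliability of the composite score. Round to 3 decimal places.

0.894

Var(D+P+C+F) = 20.4² + 2² + 24.4² + 4.9² + 2·[20.4·2·0.23 + 20.4·24.4·0.52 + 20.4·4.9·0.31 + 2·24.4·0.57 + 2·4.9·0.45 + 24.4·4.9·0.26] = 1039.53 + 725.037 = 1764.57.
Because errors are independent across components, Cov(Tᵢ,Tⱼ) = Cov(Xᵢ,Xⱼ); the off-diagonal part of the true-score variance is the same as above.
True-score variance = [20.4²·0.92 + 2²·0.83 + 24.4²·0.76 + 4.9²·0.58] + 725.037 = 852.587 + 725.037 = 1577.62.
Reliability = 1577.62 / 1764.57 = 0.894.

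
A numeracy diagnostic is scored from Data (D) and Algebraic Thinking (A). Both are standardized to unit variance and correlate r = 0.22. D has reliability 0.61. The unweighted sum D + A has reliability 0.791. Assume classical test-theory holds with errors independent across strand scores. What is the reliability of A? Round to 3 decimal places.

Var(D+A) = 2 + 2·0.22 = 2.440.
True-score variance = ρ_D + ρ_A + 2·0.22, so 0.791 = (0.61 + ρ_A + 0.44) / 2.440.
ρ_A = 0.791·2.440 − 0.61 − 0.44 = 0.880.

0.880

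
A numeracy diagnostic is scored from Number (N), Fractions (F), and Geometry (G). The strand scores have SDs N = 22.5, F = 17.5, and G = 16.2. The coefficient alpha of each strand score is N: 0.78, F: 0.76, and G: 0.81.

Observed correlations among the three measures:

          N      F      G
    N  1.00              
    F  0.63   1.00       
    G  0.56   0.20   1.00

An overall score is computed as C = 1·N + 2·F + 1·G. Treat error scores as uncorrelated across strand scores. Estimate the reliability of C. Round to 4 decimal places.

0.8743

Var(C) = 22.5² + 2²·17.5² + 16.2² + 2·[2·22.5·17.5·0.63 + 22.5·16.2·0.56 + 2·17.5·16.2·0.20] = 1993.69 + 1627.29 = 3620.98.
Under uncorrelated errors the observed covariances equal the true-score covariances, so only the own-variance terms attenuate.
True-score variance = [22.5²·0.78 + 2²·17.5²·0.76 + 16.2²·0.81] + 1627.29 = 1538.45 + 1627.29 = 3165.74.
Reliability = 3165.74 / 3620.98 = 0.8743.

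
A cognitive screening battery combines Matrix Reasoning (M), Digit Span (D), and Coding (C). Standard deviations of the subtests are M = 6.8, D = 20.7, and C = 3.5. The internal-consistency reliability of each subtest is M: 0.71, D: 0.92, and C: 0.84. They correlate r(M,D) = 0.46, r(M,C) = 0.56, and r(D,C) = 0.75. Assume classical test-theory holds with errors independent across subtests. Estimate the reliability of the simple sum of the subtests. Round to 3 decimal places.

Var(M+D+C) = 6.8² + 20.7² + 3.5² + 2·[6.8·20.7·0.46 + 6.8·3.5·0.56 + 20.7·3.5·0.75] = 486.98 + 264.83 = 751.81.
Because errors are independent across components, Cov(Tᵢ,Tⱼ) = Cov(Xᵢ,Xⱼ); the off-diagonal part of the true-score variance is the same as above.
True-score variance = [6.8²·0.71 + 20.7²·0.92 + 3.5²·0.84] + 264.83 = 437.331 + 264.83 = 702.161.
Reliability = 702.161 / 751.81 = 0.934.

0.934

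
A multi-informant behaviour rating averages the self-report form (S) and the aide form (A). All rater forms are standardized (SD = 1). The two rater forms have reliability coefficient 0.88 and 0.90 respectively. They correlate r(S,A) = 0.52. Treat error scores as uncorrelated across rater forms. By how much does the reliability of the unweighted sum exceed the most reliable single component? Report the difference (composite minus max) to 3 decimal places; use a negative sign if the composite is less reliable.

0.028

Var(sum) = 2 + 1.04 = 3.04; true-score variance = 1.78 + 1.04 = 2.82; composite reliability = 0.9276.
Max component reliability = 0.9000.
Difference = 0.9276 − 0.9000 = 0.028.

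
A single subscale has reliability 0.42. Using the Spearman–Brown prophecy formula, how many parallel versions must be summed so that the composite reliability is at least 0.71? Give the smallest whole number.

4

k ≥ ρ*(1−ρ₁)/(ρ₁(1−ρ*)) = 0.71·0.58 / (0.42·0.29) = 3.381.
Smallest integer k = 4.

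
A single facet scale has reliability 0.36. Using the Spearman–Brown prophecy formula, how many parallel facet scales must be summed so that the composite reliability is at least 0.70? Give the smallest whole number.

k ≥ ρ*(1−ρ₁)/(ρ₁(1−ρ*)) = 0.70·0.64 / (0.36·0.30) = 4.148.
Smallest integer k = 5.

5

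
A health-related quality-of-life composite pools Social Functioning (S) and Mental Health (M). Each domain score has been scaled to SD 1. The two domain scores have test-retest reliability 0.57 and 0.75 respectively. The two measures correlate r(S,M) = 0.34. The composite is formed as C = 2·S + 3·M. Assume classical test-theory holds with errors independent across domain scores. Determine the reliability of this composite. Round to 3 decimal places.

Var(C) = 2² + 3² + 2·[6·0.34] = 13 + 4.08 = 17.08.
With uncorrelated errors the cross-covariances are all true-score covariance, so they carry over unchanged; only the diagonal terms shrink to ρᵢσᵢ².
True-score variance = [2²·0.57 + 3²·0.75] + 4.08 = 9.03 + 4.08 = 13.11.
Reliability = 13.11 / 17.08 = 0.768.

0.768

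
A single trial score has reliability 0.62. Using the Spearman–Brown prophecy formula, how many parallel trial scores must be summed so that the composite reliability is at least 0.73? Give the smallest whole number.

k ≥ ρ*(1−ρ₁)/(ρ₁(1−ρ*)) = 0.73·0.38 / (0.62·0.27) = 1.657.
Smallest integer k = 2.

2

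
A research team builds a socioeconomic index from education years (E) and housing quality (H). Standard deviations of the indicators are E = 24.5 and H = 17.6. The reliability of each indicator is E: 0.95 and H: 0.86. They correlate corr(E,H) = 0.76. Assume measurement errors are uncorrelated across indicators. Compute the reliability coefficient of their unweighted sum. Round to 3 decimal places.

Var(E+H) = 24.5² + 17.6² + 2·[24.5·17.6·0.76] = 910.01 + 655.424 = 1565.43.
With uncorrelated errors the cross-covariances are all true-score covariance, so they carry over unchanged; only the diagonal terms shrink to ρᵢσᵢ².
True-score variance = [24.5²·0.95 + 17.6²·0.86] + 655.424 = 836.631 + 655.424 = 1492.06.
Reliability = 1492.06 / 1565.43 = 0.953.

0.953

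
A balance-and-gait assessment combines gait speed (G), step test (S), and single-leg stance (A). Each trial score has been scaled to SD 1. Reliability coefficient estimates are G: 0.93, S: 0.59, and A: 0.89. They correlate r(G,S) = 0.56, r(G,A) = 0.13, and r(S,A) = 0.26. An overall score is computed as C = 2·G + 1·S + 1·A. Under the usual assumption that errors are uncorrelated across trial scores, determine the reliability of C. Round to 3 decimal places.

Var(C) = 2² + 1 + 1 + 2·[2·0.56 + 2·0.13 + 0.26] = 6 + 3.28 = 9.28.
With uncorrelated errors the cross-covariances are all true-score covariance, so they carry over unchanged; only the diagonal terms shrink to ρᵢσᵢ².
True-score variance = [2²·0.93 + 0.59 + 0.89] + 3.28 = 5.2 + 3.28 = 8.48.
Reliability = 8.48 / 9.28 = 0.914.

0.914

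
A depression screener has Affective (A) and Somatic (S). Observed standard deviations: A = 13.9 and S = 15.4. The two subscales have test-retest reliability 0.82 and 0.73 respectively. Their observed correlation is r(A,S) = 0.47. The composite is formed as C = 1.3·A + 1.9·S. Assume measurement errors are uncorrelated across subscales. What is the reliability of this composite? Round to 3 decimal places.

Var(C) = 1.3²·13.9² + 1.9²·15.4² + 2·[2.47·13.9·15.4·0.47] = 1182.67 + 497.005 = 1679.68.
Because errors are independent across components, Cov(Tᵢ,Tⱼ) = Cov(Xᵢ,Xⱼ); the off-diagonal part of the true-score variance is the same as above.
True-score variance = [1.3²·13.9²·0.82 + 1.9²·15.4²·0.73] + 497.005 = 892.738 + 497.005 = 1389.74.
Reliability = 1389.74 / 1679.68 = 0.827.

0.827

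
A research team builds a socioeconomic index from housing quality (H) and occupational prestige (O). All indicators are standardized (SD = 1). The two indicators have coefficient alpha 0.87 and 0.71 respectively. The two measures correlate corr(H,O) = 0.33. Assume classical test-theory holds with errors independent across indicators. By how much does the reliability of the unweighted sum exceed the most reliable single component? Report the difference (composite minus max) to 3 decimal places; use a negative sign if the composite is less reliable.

Var(sum) = 2 + 0.66 = 2.66; true-score variance = 1.58 + 0.66 = 2.24; composite reliability = 0.8421.
Max component reliability = 0.8700.
Difference = 0.8421 − 0.8700 = -0.028.

-0.028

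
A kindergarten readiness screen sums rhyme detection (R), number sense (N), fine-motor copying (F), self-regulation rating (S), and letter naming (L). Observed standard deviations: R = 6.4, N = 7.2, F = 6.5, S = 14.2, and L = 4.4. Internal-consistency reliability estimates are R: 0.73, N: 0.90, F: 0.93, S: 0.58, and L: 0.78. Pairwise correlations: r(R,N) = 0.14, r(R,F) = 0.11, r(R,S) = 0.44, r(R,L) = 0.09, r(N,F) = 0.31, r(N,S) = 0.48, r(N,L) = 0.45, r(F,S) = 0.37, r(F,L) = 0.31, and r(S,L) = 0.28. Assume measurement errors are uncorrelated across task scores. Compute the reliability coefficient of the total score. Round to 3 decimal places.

0.854

Var(R+N+F+S+L) = 6.4² + 7.2² + 6.5² + 14.2² + 4.4² + 2·[6.4·7.2·0.14 + 6.4·6.5·0.11 + 6.4·14.2·0.44 + 6.4·4.4·0.09 + 7.2·6.5·0.31 + 7.2·14.2·0.48 + 7.2·4.4·0.45 + 6.5·14.2·0.37 + 6.5·4.4·0.31 + 14.2·4.4·0.28] = 356.05 + 383.799 = 739.849.
With uncorrelated errors the cross-covariances are all true-score covariance, so they carry over unchanged; only the diagonal terms shrink to ρᵢσᵢ².
True-score variance = [6.4²·0.73 + 7.2²·0.90 + 6.5²·0.93 + 14.2²·0.58 + 4.4²·0.78] + 383.799 = 247.901 + 383.799 = 631.7.
Reliability = 631.7 / 739.849 = 0.854.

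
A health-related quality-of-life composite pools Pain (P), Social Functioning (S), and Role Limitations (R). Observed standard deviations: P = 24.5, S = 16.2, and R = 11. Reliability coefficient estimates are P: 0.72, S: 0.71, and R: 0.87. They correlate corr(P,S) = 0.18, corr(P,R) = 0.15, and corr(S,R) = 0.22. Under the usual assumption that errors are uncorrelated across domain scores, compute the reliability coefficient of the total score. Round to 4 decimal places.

0.7979

Var(P+S+R) = 24.5² + 16.2² + 11² + 2·[24.5·16.2·0.18 + 24.5·11·0.15 + 16.2·11·0.22] = 983.69 + 302.142 = 1285.83.
Because errors are independent across components, Cov(Tᵢ,Tⱼ) = Cov(Xᵢ,Xⱼ); the off-diagonal part of the true-score variance is the same as above.
True-score variance = [24.5²·0.72 + 16.2²·0.71 + 11²·0.87] + 302.142 = 723.782 + 302.142 = 1025.92.
Reliability = 1025.92 / 1285.83 = 0.7979.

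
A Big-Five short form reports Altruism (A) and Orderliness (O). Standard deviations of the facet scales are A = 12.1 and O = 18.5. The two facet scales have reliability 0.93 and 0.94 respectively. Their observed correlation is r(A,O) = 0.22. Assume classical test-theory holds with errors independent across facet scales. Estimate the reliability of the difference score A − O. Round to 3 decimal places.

0.921

Var(A−O) = 12.1² + 18.5² − 2·12.1·18.5·0.22 = 488.66 − 98.494 = 390.166.
With uncorrelated errors the cross-covariances are all true-score covariance, so they carry over unchanged; only the diagonal terms shrink to ρᵢσᵢ².
True-score variance = [12.1²·0.93 + 18.5²·0.94] − 98.494 = 457.876 − 98.494 = 359.382.
Reliability = 359.382 / 390.166 = 0.921.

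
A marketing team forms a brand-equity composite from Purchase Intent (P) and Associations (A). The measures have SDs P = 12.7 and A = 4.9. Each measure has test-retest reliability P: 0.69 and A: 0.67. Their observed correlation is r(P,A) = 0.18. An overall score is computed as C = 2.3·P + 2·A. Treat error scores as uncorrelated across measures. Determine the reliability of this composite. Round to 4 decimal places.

Var(C) = 2.3²·12.7² + 2²·4.9² + 2·[4.6·12.7·4.9·0.18] = 949.264 + 103.053 = 1052.32.
With uncorrelated errors the cross-covariances are all true-score covariance, so they carry over unchanged; only the diagonal terms shrink to ρᵢσᵢ².
True-score variance = [2.3²·12.7²·0.69 + 2²·4.9²·0.67] + 103.053 = 653.071 + 103.053 = 756.124.
Reliability = 756.124 / 1052.32 = 0.7185.

0.7185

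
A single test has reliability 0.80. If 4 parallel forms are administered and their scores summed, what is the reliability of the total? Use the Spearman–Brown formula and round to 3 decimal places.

0.941

ρ_k = kρ / (1 + (k−1)ρ) = 4·0.80 / (1 + 3·0.80) = 3.200 / 3.400 = 0.941.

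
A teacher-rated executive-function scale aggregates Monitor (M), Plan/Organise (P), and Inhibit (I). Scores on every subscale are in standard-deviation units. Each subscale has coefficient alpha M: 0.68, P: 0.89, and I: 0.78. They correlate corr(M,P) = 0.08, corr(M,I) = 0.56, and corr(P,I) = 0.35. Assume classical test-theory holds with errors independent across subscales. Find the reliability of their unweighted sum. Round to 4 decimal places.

0.8695

Var(M+P+I) = 3 + 2·[0.08 + 0.56 + 0.35] = 3 + 1.98 = 4.98.
Under uncorrelated errors the observed covariances equal the true-score covariances, so only the own-variance terms attenuate.
True-score variance = [0.68 + 0.89 + 0.78] + 1.98 = 2.35 + 1.98 = 4.33.
Reliability = 4.33 / 4.98 = 0.8695.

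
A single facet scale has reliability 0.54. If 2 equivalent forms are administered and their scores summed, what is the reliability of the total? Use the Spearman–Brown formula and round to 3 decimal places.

0.701

ρ_k = kρ / (1 + (k−1)ρ) = 2·0.54 / (1 + 1·0.54) = 1.080 / 1.540 = 0.701.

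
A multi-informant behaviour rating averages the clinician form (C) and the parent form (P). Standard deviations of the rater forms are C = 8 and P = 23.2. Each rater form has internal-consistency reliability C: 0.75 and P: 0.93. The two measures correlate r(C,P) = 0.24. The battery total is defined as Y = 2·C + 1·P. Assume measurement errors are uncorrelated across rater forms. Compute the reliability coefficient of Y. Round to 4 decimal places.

0.8954

Var(Y) = 2²·8² + 23.2² + 2·[2·8·23.2·0.24] = 794.24 + 178.176 = 972.416.
Because errors are independent across components, Cov(Tᵢ,Tⱼ) = Cov(Xᵢ,Xⱼ); the off-diagonal part of the true-score variance is the same as above.
True-score variance = [2²·8²·0.75 + 23.2²·0.93] + 178.176 = 692.563 + 178.176 = 870.739.
Reliability = 870.739 / 972.416 = 0.8954.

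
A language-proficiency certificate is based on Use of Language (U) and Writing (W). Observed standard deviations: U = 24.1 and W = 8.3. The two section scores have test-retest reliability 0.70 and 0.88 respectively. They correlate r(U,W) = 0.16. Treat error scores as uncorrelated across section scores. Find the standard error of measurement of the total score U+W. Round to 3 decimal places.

Var(total) = 649.7 + 64.0096 = 713.71.
True-score variance = 467.19 + 64.0096 = 531.2, so reliability = 0.7443.
Error variance = 713.71 − 531.2 = 182.51; SEM = √182.51 = 13.510.

13.510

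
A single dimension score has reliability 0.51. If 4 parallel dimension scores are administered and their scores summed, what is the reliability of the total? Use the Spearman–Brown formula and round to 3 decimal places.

0.806

ρ_k = kρ / (1 + (k−1)ρ) = 4·0.51 / (1 + 3·0.51) = 2.040 / 2.530 = 0.806.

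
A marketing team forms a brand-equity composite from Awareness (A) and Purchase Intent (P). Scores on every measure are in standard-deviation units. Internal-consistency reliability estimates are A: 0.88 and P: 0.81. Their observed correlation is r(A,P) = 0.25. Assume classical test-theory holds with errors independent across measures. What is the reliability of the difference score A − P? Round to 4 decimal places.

Var(A−P) = 1 + 1 − 2·0.25 = 2 − 0.5 = 1.5.
With uncorrelated errors the cross-covariances are all true-score covariance, so they carry over unchanged; only the diagonal terms shrink to ρᵢσᵢ².
True-score variance = [0.88 + 0.81] − 0.5 = 1.69 − 0.5 = 1.19.
Reliability = 1.19 / 1.5 = 0.7933.

0.7933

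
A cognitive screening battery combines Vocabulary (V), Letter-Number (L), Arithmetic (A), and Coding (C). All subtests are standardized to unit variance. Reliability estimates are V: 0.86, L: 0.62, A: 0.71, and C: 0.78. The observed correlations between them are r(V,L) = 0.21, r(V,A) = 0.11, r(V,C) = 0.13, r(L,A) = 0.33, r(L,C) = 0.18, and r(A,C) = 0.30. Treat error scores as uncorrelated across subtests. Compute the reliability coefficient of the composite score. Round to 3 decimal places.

0.842

Var(V+L+A+C) = 4 + 2·[0.21 + 0.11 + 0.13 + 0.33 + 0.18 + 0.30] = 4 + 2.52 = 6.52.
Under uncorrelated errors the observed covariances equal the true-score covariances, so only the own-variance terms attenuate.
True-score variance = [0.86 + 0.62 + 0.71 + 0.78] + 2.52 = 2.97 + 2.52 = 5.49.
Reliability = 5.49 / 6.52 = 0.842.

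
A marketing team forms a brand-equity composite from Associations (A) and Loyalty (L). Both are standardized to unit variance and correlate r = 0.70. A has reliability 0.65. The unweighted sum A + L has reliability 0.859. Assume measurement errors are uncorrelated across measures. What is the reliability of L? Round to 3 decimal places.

0.871

Var(A+L) = 2 + 2·0.70 = 3.400.
True-score variance = ρ_A + ρ_L + 2·0.70, so 0.859 = (0.65 + ρ_L + 1.40) / 3.400.
ρ_L = 0.859·3.400 − 0.65 − 1.40 = 0.871.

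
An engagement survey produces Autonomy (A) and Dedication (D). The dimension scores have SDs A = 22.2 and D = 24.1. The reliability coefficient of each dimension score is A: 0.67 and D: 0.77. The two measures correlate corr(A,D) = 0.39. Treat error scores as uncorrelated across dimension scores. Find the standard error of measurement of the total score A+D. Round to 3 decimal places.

Var(total) = 1073.65 + 417.316 = 1490.97.
True-score variance = 777.427 + 417.316 = 1194.74, so reliability = 0.8013.
Error variance = 1490.97 − 1194.74 = 296.224; SEM = √296.224 = 17.211.

17.211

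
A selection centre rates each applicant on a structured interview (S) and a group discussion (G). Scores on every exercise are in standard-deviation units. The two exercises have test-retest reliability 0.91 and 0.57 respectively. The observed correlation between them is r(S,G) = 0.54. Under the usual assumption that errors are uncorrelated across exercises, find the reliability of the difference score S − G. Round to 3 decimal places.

0.435

Var(S−G) = 1 + 1 − 2·0.54 = 2 − 1.08 = 0.92.
Under uncorrelated errors the observed covariances equal the true-score covariances, so only the own-variance terms attenuate.
True-score variance = [0.91 + 0.57] − 1.08 = 1.48 − 1.08 = 0.4.
Reliability = 0.4 / 0.92 = 0.435.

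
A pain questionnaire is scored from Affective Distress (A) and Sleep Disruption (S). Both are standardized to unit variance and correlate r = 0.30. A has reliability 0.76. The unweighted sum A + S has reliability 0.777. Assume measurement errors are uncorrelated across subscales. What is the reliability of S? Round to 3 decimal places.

0.660

Var(A+S) = 2 + 2·0.30 = 2.600.
True-score variance = ρ_A + ρ_S + 2·0.30, so 0.777 = (0.76 + ρ_S + 0.60) / 2.600.
ρ_S = 0.777·2.600 − 0.76 − 0.60 = 0.660.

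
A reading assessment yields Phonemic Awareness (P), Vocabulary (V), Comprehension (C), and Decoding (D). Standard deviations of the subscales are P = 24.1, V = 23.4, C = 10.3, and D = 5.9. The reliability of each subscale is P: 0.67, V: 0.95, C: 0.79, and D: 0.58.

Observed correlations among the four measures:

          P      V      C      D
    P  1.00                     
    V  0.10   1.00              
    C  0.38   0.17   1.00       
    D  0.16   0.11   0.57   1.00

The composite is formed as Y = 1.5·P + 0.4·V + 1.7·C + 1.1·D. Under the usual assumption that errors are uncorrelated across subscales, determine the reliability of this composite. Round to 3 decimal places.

Var(Y) = 1.5²·24.1² + 0.4²·23.4² + 1.7²·10.3² + 1.1²·5.9² + 2·[0.6·24.1·23.4·0.10 + 2.55·24.1·10.3·0.38 + 1.65·24.1·5.9·0.16 + 0.68·23.4·10.3·0.17 + 0.44·23.4·5.9·0.11 + 1.87·10.3·5.9·0.57] = 1743.15 + 822.456 = 2565.61.
Because errors are independent across components, Cov(Tᵢ,Tⱼ) = Cov(Xᵢ,Xⱼ); the off-diagonal part of the true-score variance is the same as above.
True-score variance = [1.5²·24.1²·0.67 + 0.4²·23.4²·0.95 + 1.7²·10.3²·0.79 + 1.1²·5.9²·0.58] + 822.456 = 1225.44 + 822.456 = 2047.9.
Reliability = 2047.9 / 2565.61 = 0.798.

0.798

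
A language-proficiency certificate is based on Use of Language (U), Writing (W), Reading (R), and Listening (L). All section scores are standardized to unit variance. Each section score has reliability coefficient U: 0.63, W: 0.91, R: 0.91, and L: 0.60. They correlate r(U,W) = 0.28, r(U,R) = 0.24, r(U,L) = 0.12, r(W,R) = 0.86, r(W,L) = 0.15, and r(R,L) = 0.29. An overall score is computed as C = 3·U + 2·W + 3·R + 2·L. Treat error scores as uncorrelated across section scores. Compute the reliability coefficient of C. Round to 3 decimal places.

0.878

Var(C) = 3² + 2² + 3² + 2² + 2·[6·0.28 + 9·0.24 + 6·0.12 + 6·0.86 + 4·0.15 + 6·0.29] = 26 + 24.12 = 50.12.
With uncorrelated errors the cross-covariances are all true-score covariance, so they carry over unchanged; only the diagonal terms shrink to ρᵢσᵢ².
True-score variance = [3²·0.63 + 2²·0.91 + 3²·0.91 + 2²·0.60] + 24.12 = 19.9 + 24.12 = 44.02.
Reliability = 44.02 / 50.12 = 0.878.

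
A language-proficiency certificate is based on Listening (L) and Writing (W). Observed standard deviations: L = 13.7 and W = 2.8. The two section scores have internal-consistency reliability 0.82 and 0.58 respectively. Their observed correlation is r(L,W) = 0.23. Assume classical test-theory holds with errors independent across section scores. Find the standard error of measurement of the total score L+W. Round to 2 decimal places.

6.09

Var(total) = 195.53 + 17.6456 = 213.176.
True-score variance = 158.453 + 17.6456 = 176.099, so reliability = 0.8261.
Error variance = 213.176 − 176.099 = 37.077; SEM = √37.077 = 6.09.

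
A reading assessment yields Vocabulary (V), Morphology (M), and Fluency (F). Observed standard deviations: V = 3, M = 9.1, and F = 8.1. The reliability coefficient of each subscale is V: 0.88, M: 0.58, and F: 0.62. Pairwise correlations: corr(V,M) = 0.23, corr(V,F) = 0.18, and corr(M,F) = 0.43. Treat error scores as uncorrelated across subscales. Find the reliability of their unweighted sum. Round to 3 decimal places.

Var(V+M+F) = 3² + 9.1² + 8.1² + 2·[3·9.1·0.23 + 3·8.1·0.18 + 9.1·8.1·0.43] = 157.42 + 84.6966 = 242.117.
Because errors are independent across components, Cov(Tᵢ,Tⱼ) = Cov(Xᵢ,Xⱼ); the off-diagonal part of the true-score variance is the same as above.
True-score variance = [3²·0.88 + 9.1²·0.58 + 8.1²·0.62] + 84.6966 = 96.628 + 84.6966 = 181.325.
Reliability = 181.325 / 242.117 = 0.749.

0.749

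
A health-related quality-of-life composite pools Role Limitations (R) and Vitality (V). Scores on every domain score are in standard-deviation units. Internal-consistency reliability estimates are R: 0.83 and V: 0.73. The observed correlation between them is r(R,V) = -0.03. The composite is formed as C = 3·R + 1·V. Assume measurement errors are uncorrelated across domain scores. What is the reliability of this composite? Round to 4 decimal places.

0.8167

Var(C) = 3² + 1 + 2·[3·(-0.03)] = 10 − 0.18 = 9.82.
Because errors are independent across components, Cov(Tᵢ,Tⱼ) = Cov(Xᵢ,Xⱼ); the off-diagonal part of the true-score variance is the same as above.
True-score variance = [3²·0.83 + 0.73] − 0.18 = 8.2 − 0.18 = 8.02.
Reliability = 8.02 / 9.82 = 0.8167.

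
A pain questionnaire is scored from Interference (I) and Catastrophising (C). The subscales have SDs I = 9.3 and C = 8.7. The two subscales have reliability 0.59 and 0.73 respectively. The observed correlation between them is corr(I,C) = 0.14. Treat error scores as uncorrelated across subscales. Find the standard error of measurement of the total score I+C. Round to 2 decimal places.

7.48

Var(total) = 162.18 + 22.6548 = 184.835.
True-score variance = 106.283 + 22.6548 = 128.938, so reliability = 0.6976.
Error variance = 184.835 − 128.938 = 55.8972; SEM = √55.8972 = 7.48.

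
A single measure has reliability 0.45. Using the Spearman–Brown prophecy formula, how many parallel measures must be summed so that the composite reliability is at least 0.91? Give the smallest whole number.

13

k ≥ ρ*(1−ρ₁)/(ρ₁(1−ρ*)) = 0.91·0.55 / (0.45·0.09) = 12.358.
Smallest integer k = 13.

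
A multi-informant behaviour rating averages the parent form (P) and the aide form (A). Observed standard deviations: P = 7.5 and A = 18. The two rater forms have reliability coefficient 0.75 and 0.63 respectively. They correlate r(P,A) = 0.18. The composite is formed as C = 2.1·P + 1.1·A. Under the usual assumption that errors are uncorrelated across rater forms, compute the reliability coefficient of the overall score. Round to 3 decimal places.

0.725

Var(C) = 2.1²·7.5² + 1.1²·18² + 2·[2.31·7.5·18·0.18] = 640.103 + 112.266 = 752.369.
Under uncorrelated errors the observed covariances equal the true-score covariances, so only the own-variance terms attenuate.
True-score variance = [2.1²·7.5²·0.75 + 1.1²·18²·0.63] + 112.266 = 433.032 + 112.266 = 545.298.
Reliability = 545.298 / 752.369 = 0.725.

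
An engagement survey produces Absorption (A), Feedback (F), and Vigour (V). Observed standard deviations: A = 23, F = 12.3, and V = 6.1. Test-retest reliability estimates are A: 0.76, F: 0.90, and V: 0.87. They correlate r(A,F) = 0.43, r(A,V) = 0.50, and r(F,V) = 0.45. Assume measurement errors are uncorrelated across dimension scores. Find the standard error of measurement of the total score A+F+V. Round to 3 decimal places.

12.121

Var(total) = 717.5 + 451.121 = 1168.62.
True-score variance = 570.574 + 451.121 = 1021.69, so reliability = 0.8743.
Error variance = 1168.62 − 1021.69 = 146.926; SEM = √146.926 = 12.121.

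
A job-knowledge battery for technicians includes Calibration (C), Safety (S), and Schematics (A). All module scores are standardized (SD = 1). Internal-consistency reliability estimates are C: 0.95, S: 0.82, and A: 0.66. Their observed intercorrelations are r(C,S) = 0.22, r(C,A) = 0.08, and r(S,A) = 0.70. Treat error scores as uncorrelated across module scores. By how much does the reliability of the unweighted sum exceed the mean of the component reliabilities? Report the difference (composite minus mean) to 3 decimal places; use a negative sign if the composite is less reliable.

0.076

Var(sum) = 3 + 2 = 5; true-score variance = 2.43 + 2 = 4.43; composite reliability = 0.8860.
Mean component reliability = 0.8100.
Difference = 0.8860 − 0.8100 = 0.076.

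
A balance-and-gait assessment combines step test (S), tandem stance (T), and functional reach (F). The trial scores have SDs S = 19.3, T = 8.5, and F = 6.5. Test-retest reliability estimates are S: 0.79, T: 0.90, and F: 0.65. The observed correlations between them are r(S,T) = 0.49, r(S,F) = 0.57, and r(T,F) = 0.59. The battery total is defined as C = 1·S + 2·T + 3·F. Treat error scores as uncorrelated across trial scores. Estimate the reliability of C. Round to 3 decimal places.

Var(C) = 19.3² + 2²·8.5² + 3²·6.5² + 2·[2·19.3·8.5·0.49 + 3·19.3·6.5·0.57 + 6·8.5·6.5·0.59] = 1041.74 + 1141.75 = 2183.49.
Because errors are independent across components, Cov(Tᵢ,Tⱼ) = Cov(Xᵢ,Xⱼ); the off-diagonal part of the true-score variance is the same as above.
True-score variance = [19.3²·0.79 + 2²·8.5²·0.90 + 3²·6.5²·0.65] + 1141.75 = 801.53 + 1141.75 = 1943.28.
Reliability = 1943.28 / 2183.49 = 0.890.

0.890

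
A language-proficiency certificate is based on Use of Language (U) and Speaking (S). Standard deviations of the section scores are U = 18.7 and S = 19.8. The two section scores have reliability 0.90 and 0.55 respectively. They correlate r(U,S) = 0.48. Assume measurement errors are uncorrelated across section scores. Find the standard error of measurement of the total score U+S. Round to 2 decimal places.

14.54

Var(total) = 741.73 + 355.45 = 1097.18.
True-score variance = 530.343 + 355.45 = 885.793, so reliability = 0.8073.
Error variance = 1097.18 − 885.793 = 211.387; SEM = √211.387 = 14.54.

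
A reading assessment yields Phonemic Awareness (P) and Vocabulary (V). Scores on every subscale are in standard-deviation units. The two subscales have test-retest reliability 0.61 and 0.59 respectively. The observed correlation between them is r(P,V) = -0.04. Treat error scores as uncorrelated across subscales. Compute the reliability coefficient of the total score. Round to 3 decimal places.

0.583

Var(P+V) = 2 + 2·[(-0.04)] = 2 − 0.08 = 1.92.
With uncorrelated errors the cross-covariances are all true-score covariance, so they carry over unchanged; only the diagonal terms shrink to ρᵢσᵢ².
True-score variance = [0.61 + 0.59] − 0.08 = 1.2 − 0.08 = 1.12.
Reliability = 1.12 / 1.92 = 0.583.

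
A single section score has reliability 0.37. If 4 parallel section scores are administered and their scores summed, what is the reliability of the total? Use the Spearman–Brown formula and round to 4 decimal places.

0.7014

ρ_k = kρ / (1 + (k−1)ρ) = 4·0.37 / (1 + 3·0.37) = 1.480 / 2.110 = 0.7014.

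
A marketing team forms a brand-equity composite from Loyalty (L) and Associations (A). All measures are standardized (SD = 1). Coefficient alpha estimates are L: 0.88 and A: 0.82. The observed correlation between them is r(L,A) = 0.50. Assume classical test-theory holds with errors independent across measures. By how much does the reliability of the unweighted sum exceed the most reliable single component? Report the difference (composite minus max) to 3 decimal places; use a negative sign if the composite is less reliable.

Var(sum) = 2 + 1 = 3; true-score variance = 1.7 + 1 = 2.7; composite reliability = 0.9000.
Max component reliability = 0.8800.
Difference = 0.9000 − 0.8800 = 0.020.

0.020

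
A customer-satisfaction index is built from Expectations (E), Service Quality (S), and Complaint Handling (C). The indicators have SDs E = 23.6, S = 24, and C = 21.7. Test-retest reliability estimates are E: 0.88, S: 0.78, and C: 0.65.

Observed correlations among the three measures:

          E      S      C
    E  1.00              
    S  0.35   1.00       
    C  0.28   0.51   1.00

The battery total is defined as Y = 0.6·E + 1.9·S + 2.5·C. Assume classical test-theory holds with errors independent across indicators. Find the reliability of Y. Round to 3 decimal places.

Var(Y) = 0.6²·23.6² + 1.9²·24² + 2.5²·21.7² + 2·[1.14·23.6·24·0.35 + 1.5·23.6·21.7·0.28 + 4.75·24·21.7·0.51] = 5222.93 + 3405.44 = 8628.37.
With uncorrelated errors the cross-covariances are all true-score covariance, so they carry over unchanged; only the diagonal terms shrink to ρᵢσᵢ².
True-score variance = [0.6²·23.6²·0.88 + 1.9²·24²·0.78 + 2.5²·21.7²·0.65] + 3405.44 = 3711.34 + 3405.44 = 7116.78.
Reliability = 7116.78 / 8628.37 = 0.825.

0.825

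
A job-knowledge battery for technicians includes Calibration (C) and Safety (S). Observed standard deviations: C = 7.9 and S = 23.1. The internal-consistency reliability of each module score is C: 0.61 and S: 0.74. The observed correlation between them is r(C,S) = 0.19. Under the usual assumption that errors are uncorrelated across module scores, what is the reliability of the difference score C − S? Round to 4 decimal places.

0.6904

Var(C−S) = 7.9² + 23.1² − 2·7.9·23.1·0.19 = 596.02 − 69.3462 = 526.674.
Because errors are independent across components, Cov(Tᵢ,Tⱼ) = Cov(Xᵢ,Xⱼ); the off-diagonal part of the true-score variance is the same as above.
True-score variance = [7.9²·0.61 + 23.1²·0.74] − 69.3462 = 432.942 − 69.3462 = 363.595.
Reliability = 363.595 / 526.674 = 0.6904.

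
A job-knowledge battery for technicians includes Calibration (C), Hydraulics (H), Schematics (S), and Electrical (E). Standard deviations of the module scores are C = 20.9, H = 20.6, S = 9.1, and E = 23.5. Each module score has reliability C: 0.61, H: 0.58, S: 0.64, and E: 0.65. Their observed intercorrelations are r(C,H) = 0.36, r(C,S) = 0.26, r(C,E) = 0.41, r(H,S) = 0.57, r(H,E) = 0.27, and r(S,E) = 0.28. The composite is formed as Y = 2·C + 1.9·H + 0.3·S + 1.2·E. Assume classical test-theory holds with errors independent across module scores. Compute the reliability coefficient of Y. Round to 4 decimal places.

0.7721

Var(Y) = 2²·20.9² + 1.9²·20.6² + 0.3²·9.1² + 1.2²·23.5² + 2·[3.8·20.9·20.6·0.36 + 0.6·20.9·9.1·0.26 + 2.4·20.9·23.5·0.41 + 0.57·20.6·9.1·0.57 + 2.28·20.6·23.5·0.27 + 0.36·9.1·23.5·0.28] = 4081.87 + 2964.83 = 7046.7.
With uncorrelated errors the cross-covariances are all true-score covariance, so they carry over unchanged; only the diagonal terms shrink to ρᵢσᵢ².
True-score variance = [2²·20.9²·0.61 + 1.9²·20.6²·0.58 + 0.3²·9.1²·0.64 + 1.2²·23.5²·0.65] + 2964.83 = 2476.02 + 2964.83 = 5440.84.
Reliability = 5440.84 / 7046.7 = 0.7721.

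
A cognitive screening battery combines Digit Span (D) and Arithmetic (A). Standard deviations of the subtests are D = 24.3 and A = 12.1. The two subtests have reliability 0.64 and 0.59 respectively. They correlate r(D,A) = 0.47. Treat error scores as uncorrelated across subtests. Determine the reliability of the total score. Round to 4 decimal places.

0.7310

Var(D+A) = 24.3² + 12.1² + 2·[24.3·12.1·0.47] = 736.9 + 276.388 = 1013.29.
Because errors are independent across components, Cov(Tᵢ,Tⱼ) = Cov(Xᵢ,Xⱼ); the off-diagonal part of the true-score variance is the same as above.
True-score variance = [24.3²·0.64 + 12.1²·0.59] + 276.388 = 464.296 + 276.388 = 740.684.
Reliability = 740.684 / 1013.29 = 0.7310.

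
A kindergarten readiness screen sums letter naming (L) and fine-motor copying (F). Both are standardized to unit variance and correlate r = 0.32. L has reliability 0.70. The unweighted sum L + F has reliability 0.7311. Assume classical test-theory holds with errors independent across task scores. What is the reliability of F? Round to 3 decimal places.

Var(L+F) = 2 + 2·0.32 = 2.640.
True-score variance = ρ_L + ρ_F + 2·0.32, so 0.7311 = (0.70 + ρ_F + 0.64) / 2.640.
ρ_F = 0.7311·2.640 − 0.70 − 0.64 = 0.590.

0.590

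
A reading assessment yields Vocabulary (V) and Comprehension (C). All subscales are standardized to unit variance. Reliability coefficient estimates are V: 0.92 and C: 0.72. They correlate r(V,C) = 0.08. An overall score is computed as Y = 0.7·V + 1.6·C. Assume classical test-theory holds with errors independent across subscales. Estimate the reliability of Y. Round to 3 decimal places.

0.766

Var(Y) = 0.7² + 1.6² + 2·[1.12·0.08] = 3.05 + 0.1792 = 3.2292.
Under uncorrelated errors the observed covariances equal the true-score covariances, so only the own-variance terms attenuate.
True-score variance = [0.7²·0.92 + 1.6²·0.72] + 0.1792 = 2.294 + 0.1792 = 2.4732.
Reliability = 2.4732 / 3.2292 = 0.766.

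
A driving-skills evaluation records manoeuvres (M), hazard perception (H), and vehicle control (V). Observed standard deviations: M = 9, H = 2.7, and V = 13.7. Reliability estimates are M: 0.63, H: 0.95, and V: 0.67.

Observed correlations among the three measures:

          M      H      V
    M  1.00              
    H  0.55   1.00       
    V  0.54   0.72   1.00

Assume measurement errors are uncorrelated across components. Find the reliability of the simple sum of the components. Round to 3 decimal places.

Var(M+H+V) = 9² + 2.7² + 13.7² + 2·[9·2.7·0.55 + 9·13.7·0.54 + 2.7·13.7·0.72] = 275.98 + 213.16 = 489.14.
With uncorrelated errors the cross-covariances are all true-score covariance, so they carry over unchanged; only the diagonal terms shrink to ρᵢσᵢ².
True-score variance = [9²·0.63 + 2.7²·0.95 + 13.7²·0.67] + 213.16 = 183.708 + 213.16 = 396.867.
Reliability = 396.867 / 489.14 = 0.811.

0.811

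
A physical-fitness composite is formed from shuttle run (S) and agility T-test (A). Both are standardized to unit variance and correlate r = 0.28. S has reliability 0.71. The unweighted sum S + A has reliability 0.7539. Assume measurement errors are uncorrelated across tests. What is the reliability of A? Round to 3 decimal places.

0.660

Var(S+A) = 2 + 2·0.28 = 2.560.
True-score variance = ρ_S + ρ_A + 2·0.28, so 0.7539 = (0.71 + ρ_A + 0.56) / 2.560.
ρ_A = 0.7539·2.560 − 0.71 − 0.56 = 0.660.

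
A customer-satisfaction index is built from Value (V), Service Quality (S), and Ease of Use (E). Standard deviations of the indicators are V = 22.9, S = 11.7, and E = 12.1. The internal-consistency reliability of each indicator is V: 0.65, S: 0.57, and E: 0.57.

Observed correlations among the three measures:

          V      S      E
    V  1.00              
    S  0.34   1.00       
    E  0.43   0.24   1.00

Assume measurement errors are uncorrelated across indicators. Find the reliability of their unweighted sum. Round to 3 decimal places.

0.764

Var(V+S+E) = 22.9² + 11.7² + 12.1² + 2·[22.9·11.7·0.34 + 22.9·12.1·0.43 + 11.7·12.1·0.24] = 807.71 + 488.443 = 1296.15.
Because errors are independent across components, Cov(Tᵢ,Tⱼ) = Cov(Xᵢ,Xⱼ); the off-diagonal part of the true-score variance is the same as above.
True-score variance = [22.9²·0.65 + 11.7²·0.57 + 12.1²·0.57] + 488.443 = 502.347 + 488.443 = 990.791.
Reliability = 990.791 / 1296.15 = 0.764.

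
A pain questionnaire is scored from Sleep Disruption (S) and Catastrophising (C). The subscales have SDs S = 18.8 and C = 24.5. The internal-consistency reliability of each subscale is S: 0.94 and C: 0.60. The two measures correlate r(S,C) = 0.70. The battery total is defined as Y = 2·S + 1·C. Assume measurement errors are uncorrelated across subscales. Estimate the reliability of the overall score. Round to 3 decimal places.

Var(Y) = 2²·18.8² + 24.5² + 2·[2·18.8·24.5·0.70] = 2014.01 + 1289.68 = 3303.69.
With uncorrelated errors the cross-covariances are all true-score covariance, so they carry over unchanged; only the diagonal terms shrink to ρᵢσᵢ².
True-score variance = [2²·18.8²·0.94 + 24.5²·0.60] + 1289.68 = 1689.08 + 1289.68 = 2978.76.
Reliability = 2978.76 / 3303.69 = 0.902.

0.902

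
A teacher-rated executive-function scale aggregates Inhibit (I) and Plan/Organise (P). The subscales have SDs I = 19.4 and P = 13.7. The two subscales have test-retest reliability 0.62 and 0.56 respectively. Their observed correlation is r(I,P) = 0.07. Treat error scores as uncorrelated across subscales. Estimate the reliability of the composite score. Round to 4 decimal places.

Var(I+P) = 19.4² + 13.7² + 2·[19.4·13.7·0.07] = 564.05 + 37.2092 = 601.259.
With uncorrelated errors the cross-covariances are all true-score covariance, so they carry over unchanged; only the diagonal terms shrink to ρᵢσᵢ².
True-score variance = [19.4²·0.62 + 13.7²·0.56] + 37.2092 = 338.45 + 37.2092 = 375.659.
Reliability = 375.659 / 601.259 = 0.6248.

0.6248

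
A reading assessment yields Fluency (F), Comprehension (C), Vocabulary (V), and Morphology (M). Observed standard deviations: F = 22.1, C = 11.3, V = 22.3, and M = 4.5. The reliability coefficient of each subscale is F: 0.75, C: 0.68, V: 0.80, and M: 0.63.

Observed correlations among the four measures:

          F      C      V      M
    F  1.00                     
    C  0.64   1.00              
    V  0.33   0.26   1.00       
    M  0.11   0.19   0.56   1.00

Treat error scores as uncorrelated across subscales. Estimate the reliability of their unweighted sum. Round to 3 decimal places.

0.869

Var(F+C+V+M) = 22.1² + 11.3² + 22.3² + 4.5² + 2·[22.1·11.3·0.64 + 22.1·22.3·0.33 + 22.1·4.5·0.11 + 11.3·22.3·0.26 + 11.3·4.5·0.19 + 22.3·4.5·0.56] = 1133.64 + 929.551 = 2063.19.
With uncorrelated errors the cross-covariances are all true-score covariance, so they carry over unchanged; only the diagonal terms shrink to ρᵢσᵢ².
True-score variance = [22.1²·0.75 + 11.3²·0.68 + 22.3²·0.80 + 4.5²·0.63] + 929.551 = 863.726 + 929.551 = 1793.28.
Reliability = 1793.28 / 2063.19 = 0.869.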